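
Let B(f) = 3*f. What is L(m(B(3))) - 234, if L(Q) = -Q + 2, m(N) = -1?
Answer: -231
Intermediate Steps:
L(Q) = 2 - Q
L(m(B(3))) - 234 = (2 - 1*(-1)) - 234 = (2 + 1) - 234 = 3 - 234 = -231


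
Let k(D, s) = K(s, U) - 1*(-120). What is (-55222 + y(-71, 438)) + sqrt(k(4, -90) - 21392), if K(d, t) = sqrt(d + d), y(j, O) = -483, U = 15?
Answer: -55705 + sqrt(-21272 + 6*I*sqrt(5)) ≈ -55705.0 + 145.85*I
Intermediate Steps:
K(d, t) = sqrt(2)*sqrt(d) (K(d, t) = sqrt(2*d) = sqrt(2)*sqrt(d))
k(D, s) = 120 + sqrt(2)*sqrt(s) (k(D, s) = sqrt(2)*sqrt(s) - 1*(-120) = sqrt(2)*sqrt(s) + 120 = 120 + sqrt(2)*sqrt(s))
(-55222 + y(-71, 438)) + sqrt(k(4, -90) - 21392) = (-55222 - 483) + sqrt((120 + sqrt(2)*sqrt(-90)) - 21392) = -55705 + sqrt((120 + sqrt(2)*(3*I*sqrt(10))) - 21392) = -55705 + sqrt((120 + 6*I*sqrt(5)) - 21392) = -55705 + sqrt(-21272 + 6*I*sqrt(5))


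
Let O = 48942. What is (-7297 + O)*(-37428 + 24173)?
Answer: -552004475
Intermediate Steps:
(-7297 + O)*(-37428 + 24173) = (-7297 + 48942)*(-37428 + 24173) = 41645*(-13255) = -552004475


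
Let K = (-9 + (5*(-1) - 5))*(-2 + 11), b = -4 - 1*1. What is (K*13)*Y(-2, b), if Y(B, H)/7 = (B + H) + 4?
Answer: 46683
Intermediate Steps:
b = -5 (b = -4 - 1 = -5)
Y(B, H) = 28 + 7*B + 7*H (Y(B, H) = 7*((B + H) + 4) = 7*(4 + B + H) = 28 + 7*B + 7*H)
K = -171 (K = (-9 + (-5 - 5))*9 = (-9 - 10)*9 = -19*9 = -171)
(K*13)*Y(-2, b) = (-171*13)*(28 + 7*(-2) + 7*(-5)) = -2223*(28 - 14 - 35) = -2223*(-21) = 46683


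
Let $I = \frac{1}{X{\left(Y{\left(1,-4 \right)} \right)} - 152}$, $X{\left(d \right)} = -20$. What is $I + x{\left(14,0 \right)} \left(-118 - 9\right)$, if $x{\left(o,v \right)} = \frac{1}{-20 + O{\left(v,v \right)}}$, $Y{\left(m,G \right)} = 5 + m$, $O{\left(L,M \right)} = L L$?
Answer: $\frac{1364}{215} \approx 6.3442$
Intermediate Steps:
$O{\left(L,M \right)} = L^{2}$
$I = - \frac{1}{172}$ ($I = \frac{1}{-20 - 152} = \frac{1}{-172} = - \frac{1}{172} \approx -0.005814$)
$x{\left(o,v \right)} = \frac{1}{-20 + v^{2}}$
$I + x{\left(14,0 \right)} \left(-118 - 9\right) = - \frac{1}{172} + \frac{-118 - 9}{-20 + 0^{2}} = - \frac{1}{172} + \frac{1}{-20 + 0} \left(-127\right) = - \frac{1}{172} + \frac{1}{-20} \left(-127\right) = - \frac{1}{172} - - \frac{127}{20} = - \frac{1}{172} + \frac{127}{20} = \frac{1364}{215}$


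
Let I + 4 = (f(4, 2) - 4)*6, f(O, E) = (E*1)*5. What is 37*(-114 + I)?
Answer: -3034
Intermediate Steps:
f(O, E) = 5*E (f(O, E) = E*5 = 5*E)
I = 32 (I = -4 + (5*2 - 4)*6 = -4 + (10 - 4)*6 = -4 + 6*6 = -4 + 36 = 32)
37*(-114 + I) = 37*(-114 + 32) = 37*(-82) = -3034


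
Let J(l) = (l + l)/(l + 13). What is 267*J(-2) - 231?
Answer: -3609/11 ≈ -328.09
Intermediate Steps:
J(l) = 2*l/(13 + l) (J(l) = (2*l)/(13 + l) = 2*l/(13 + l))
267*J(-2) - 231 = 267*(2*(-2)/(13 - 2)) - 231 = 267*(2*(-2)/11) - 231 = 267*(2*(-2)*(1/11)) - 231 = 267*(-4/11) - 231 = -1068/11 - 231 = -3609/11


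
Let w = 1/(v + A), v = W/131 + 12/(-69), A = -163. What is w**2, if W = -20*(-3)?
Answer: 9078169/240357809169 ≈ 3.7769e-5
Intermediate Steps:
W = 60
v = 856/3013 (v = 60/131 + 12/(-69) = 60*(1/131) + 12*(-1/69) = 60/131 - 4/23 = 856/3013 ≈ 0.28410)
w = -3013/490263 (w = 1/(856/3013 - 163) = 1/(-490263/3013) = -3013/490263 ≈ -0.0061457)
w**2 = (-3013/490263)**2 = 9078169/240357809169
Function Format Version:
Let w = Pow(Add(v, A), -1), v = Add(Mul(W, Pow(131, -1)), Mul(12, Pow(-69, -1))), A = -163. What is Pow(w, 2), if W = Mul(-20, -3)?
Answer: Rational(9078169, 240357809169) ≈ 3.7769e-5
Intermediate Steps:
W = 60
v = Rational(856, 3013) (v = Add(Mul(60, Pow(131, -1)), Mul(12, Pow(-69, -1))) = Add(Mul(60, Rational(1, 131)), Mul(12, Rational(-1, 69))) = Add(Rational(60, 131), Rational(-4, 23)) = Rational(856, 3013) ≈ 0.28410)
w = Rational(-3013, 490263) (w = Pow(Add(Rational(856, 3013), -163), -1) = Pow(Rational(-490263, 3013), -1) = Rational(-3013, 490263) ≈ -0.0061457)
Pow(w, 2) = Pow(Rational(-3013, 490263), 2) = Rational(9078169, 240357809169)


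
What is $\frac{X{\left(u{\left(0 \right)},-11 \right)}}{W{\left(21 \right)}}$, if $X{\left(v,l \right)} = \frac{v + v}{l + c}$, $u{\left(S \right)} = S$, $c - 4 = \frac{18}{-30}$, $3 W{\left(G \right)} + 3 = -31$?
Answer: $0$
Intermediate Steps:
$W{\left(G \right)} = - \frac{34}{3}$ ($W{\left(G \right)} = -1 + \frac{1}{3} \left(-31\right) = -1 - \frac{31}{3} = - \frac{34}{3}$)
$c = \frac{17}{5}$ ($c = 4 + \frac{18}{-30} = 4 + 18 \left(- \frac{1}{30}\right) = 4 - \frac{3}{5} = \frac{17}{5} \approx 3.4$)
$X{\left(v,l \right)} = \frac{2 v}{\frac{17}{5} + l}$ ($X{\left(v,l \right)} = \frac{v + v}{l + \frac{17}{5}} = \frac{2 v}{\frac{17}{5} + l}$)
$\frac{X{\left(u{\left(0 \right)},-11 \right)}}{W{\left(21 \right)}} = \frac{10 \cdot 0 \frac{1}{17 + 5 \left(-11\right)}}{- \frac{34}{3}} = 10 \cdot 0 \frac{1}{17 - 55} \left(- \frac{3}{34}\right) = 10 \cdot 0 \frac{1}{-38} \left(- \frac{3}{34}\right) = 10 \cdot 0 \left(- \frac{1}{38}\right) \left(- \frac{3}{34}\right) = 0 \left(- \frac{3}{34}\right) = 0$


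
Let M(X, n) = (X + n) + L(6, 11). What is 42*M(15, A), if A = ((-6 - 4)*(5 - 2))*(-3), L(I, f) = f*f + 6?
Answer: 9744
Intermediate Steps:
L(I, f) = 6 + f² (L(I, f) = f² + 6 = 6 + f²)
A = 90 (A = -10*3*(-3) = -30*(-3) = 90)
M(X, n) = 127 + X + n (M(X, n) = (X + n) + (6 + 11²) = (X + n) + (6 + 121) = (X + n) + 127 = 127 + X + n)
42*M(15, A) = 42*(127 + 15 + 90) = 42*232 = 9744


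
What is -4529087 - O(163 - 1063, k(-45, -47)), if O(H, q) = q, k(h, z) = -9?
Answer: -4529078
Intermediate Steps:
-4529087 - O(163 - 1063, k(-45, -47)) = -4529087 - 1*(-9) = -4529087 + 9 = -4529078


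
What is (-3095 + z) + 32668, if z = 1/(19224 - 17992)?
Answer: 36433937/1232 ≈ 29573.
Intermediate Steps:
z = 1/1232 ≈ 0.00081169
(-3095 + z) + 32668 = (-3095 + 1/1232) + 32668 = -3813039/1232 + 32668 = 36433937/1232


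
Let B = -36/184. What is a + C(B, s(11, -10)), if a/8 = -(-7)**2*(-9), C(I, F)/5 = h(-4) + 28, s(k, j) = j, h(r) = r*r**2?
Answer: 3348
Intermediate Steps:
h(r) = r**3
B = -9/46 (B = -36*1/184 = -9/46 ≈ -0.19565)
C(I, F) = -180 (C(I, F) = 5*((-4)**3 + 28) = 5*(-64 + 28) = 5*(-36) = -180)
a = 3528 (a = 8*(-(-7)**2*(-9)) = 8*(-49*(-9)) = 8*(-1*(-441)) = 8*441 = 3528)
a + C(B, s(11, -10)) = 3528 - 180 = 3348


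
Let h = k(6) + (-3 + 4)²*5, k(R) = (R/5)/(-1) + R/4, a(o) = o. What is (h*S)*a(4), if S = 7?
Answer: 742/5 ≈ 148.40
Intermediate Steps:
k(R) = R/20 (k(R) = (R*(⅕))*(-1) + R*(¼) = (R/5)*(-1) + R/4 = -R/5 + R/4 = R/20)
h = 53/10 (h = (1/20)*6 + (-3 + 4)²*5 = 3/10 + 1²*5 = 3/10 + 1*5 = 3/10 + 5 = 53/10 ≈ 5.3000)
(h*S)*a(4) = ((53/10)*7)*4 = (371/10)*4 = 742/5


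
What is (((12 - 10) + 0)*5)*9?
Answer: 90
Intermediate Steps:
(((12 - 10) + 0)*5)*9 = ((2 + 0)*5)*9 = (2*5)*9 = 10*9 = 90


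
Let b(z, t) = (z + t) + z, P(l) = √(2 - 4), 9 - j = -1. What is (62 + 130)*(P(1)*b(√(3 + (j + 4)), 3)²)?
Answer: I*(2304*√34 + 14784*√2) ≈ 34342.0*I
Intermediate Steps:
j = 10 (j = 9 - 1*(-1) = 9 + 1 = 10)
P(l) = I*√2 (P(l) = √(-2) = I*√2)
b(z, t) = t + 2*z (b(z, t) = (t + z) + z = t + 2*z)
(62 + 130)*(P(1)*b(√(3 + (j + 4)), 3)²) = (62 + 130)*((I*√2)*(3 + 2*√(3 + (10 + 4)))²) = 192*((I*√2)*(3 + 2*√(3 + 14))²) = 192*((I*√2)*(3 + 2*√17)²) = 192*(I*√2*(3 + 2*√17)²) = 192*I*√2*(3 + 2*√17)²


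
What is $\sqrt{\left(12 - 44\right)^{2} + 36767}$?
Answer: $3 \sqrt{4199} \approx 194.4$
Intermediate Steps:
$\sqrt{\left(12 - 44\right)^{2} + 36767} = \sqrt{\left(-32\right)^{2} + 36767} = \sqrt{1024 + 36767} = \sqrt{37791} = 3 \sqrt{4199}$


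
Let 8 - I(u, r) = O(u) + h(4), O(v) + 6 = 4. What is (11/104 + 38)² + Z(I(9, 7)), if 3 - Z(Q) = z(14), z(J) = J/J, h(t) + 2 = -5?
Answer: 15727001/10816 ≈ 1454.0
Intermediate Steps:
h(t) = -7 (h(t) = -2 - 5 = -7)
z(J) = 1
O(v) = -2 (O(v) = -6 + 4 = -2)
I(u, r) = 17 (I(u, r) = 8 - (-2 - 7) = 8 - 1*(-9) = 8 + 9 = 17)
Z(Q) = 2 (Z(Q) = 3 - 1*1 = 3 - 1 = 2)
(11/104 + 38)² + Z(I(9, 7)) = (11/104 + 38)² + 2 = (3963/104)² + 2 = 15705369/10816 + 2 = 15727001/10816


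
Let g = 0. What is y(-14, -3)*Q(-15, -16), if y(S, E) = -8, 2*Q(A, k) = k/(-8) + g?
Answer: -8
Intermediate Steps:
Q(A, k) = -k/16 (Q(A, k) = (k/(-8) + 0)/2 = (-k/8 + 0)/2 = (-k/8)/2 = -k/16)
y(-14, -3)*Q(-15, -16) = -(-1)*(-16)/2 = -8*1 = -8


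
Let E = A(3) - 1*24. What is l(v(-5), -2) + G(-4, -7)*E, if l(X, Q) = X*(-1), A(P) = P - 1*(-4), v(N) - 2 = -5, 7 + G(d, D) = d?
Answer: 190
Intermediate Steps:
G(d, D) = -7 + d
v(N) = -3 (v(N) = 2 - 5 = -3)
A(P) = 4 + P (A(P) = P + 4 = 4 + P)
l(X, Q) = -X
E = -17 (E = (4 + 3) - 1*24 = 7 - 24 = -17)
l(v(-5), -2) + G(-4, -7)*E = -1*(-3) + (-7 - 4)*(-17) = 3 - 11*(-17) = 3 + 187 = 190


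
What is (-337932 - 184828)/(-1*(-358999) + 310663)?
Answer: -37340/47833 ≈ -0.78063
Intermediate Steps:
(-337932 - 184828)/(-1*(-358999) + 310663) = -522760/(358999 + 310663) = -522760/669662 = -522760*1/669662 = -37340/47833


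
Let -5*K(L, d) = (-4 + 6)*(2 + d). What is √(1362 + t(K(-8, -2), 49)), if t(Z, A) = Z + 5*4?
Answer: √1382 ≈ 37.175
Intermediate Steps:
K(L, d) = -⅘ - 2*d/5 (K(L, d) = -(-4 + 6)*(2 + d)/5 = -2*(2 + d)/5 = -(4 + 2*d)/5 = -⅘ - 2*d/5)
t(Z, A) = 20 + Z (t(Z, A) = Z + 20 = 20 + Z)
√(1362 + t(K(-8, -2), 49)) = √(1362 + (20 + (-⅘ - ⅖*(-2)))) = √(1362 + (20 + (-⅘ + ⅘))) = √(1362 + (20 + 0)) = √(1362 + 20) = √1382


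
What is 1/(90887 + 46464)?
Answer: 1/137351 ≈ 7.2806e-6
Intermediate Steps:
1/(90887 + 46464) = 1/137351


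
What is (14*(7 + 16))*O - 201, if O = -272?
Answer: -87785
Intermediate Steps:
(14*(7 + 16))*O - 201 = (14*(7 + 16))*(-272) - 201 = (14*23)*(-272) - 201 = 322*(-272) - 201 = -87584 - 201 = -87785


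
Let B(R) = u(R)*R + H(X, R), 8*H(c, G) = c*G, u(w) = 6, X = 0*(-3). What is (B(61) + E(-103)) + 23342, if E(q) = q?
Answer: 23605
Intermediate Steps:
X = 0
H(c, G) = G*c/8 (H(c, G) = (c*G)/8 = (G*c)/8 = G*c/8)
B(R) = 6*R (B(R) = 6*R + (1/8)*R*0 = 6*R + 0 = 6*R)
(B(61) + E(-103)) + 23342 = (6*61 - 103) + 23342 = (366 - 103) + 23342 = 263 + 23342 = 23605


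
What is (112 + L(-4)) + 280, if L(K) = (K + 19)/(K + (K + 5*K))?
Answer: 10961/28 ≈ 391.46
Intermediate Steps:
L(K) = (19 + K)/(7*K) (L(K) = (19 + K)/(K + 6*K) = (19 + K)/((7*K)) = (19 + K)*(1/(7*K)) = (19 + K)/(7*K))
(112 + L(-4)) + 280 = (112 + (⅐)*(19 - 4)/(-4)) + 280 = (112 + (⅐)*(-¼)*15) + 280 = (112 - 15/28) + 280 = 3121/28 + 280 = 10961/28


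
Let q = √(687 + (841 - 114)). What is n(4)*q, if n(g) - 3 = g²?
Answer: 19*√1414 ≈ 714.46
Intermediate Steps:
n(g) = 3 + g²
q = √1414 (q = √(687 + 727) = √1414 ≈ 37.603)
n(4)*q = (3 + 4²)*√1414 = (3 + 16)*√1414 = 19*√1414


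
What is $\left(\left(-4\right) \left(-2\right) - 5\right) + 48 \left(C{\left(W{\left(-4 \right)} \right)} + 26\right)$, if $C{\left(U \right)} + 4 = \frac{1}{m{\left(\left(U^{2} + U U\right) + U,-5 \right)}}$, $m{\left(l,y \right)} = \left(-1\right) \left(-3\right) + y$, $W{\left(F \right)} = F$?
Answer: $1035$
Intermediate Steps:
$m{\left(l,y \right)} = 3 + y$
$C{\left(U \right)} = - \frac{9}{2}$ ($C{\left(U \right)} = -4 + \frac{1}{3 - 5} = -4 + \frac{1}{-2} = -4 - \frac{1}{2} = - \frac{9}{2}$)
$\left(\left(-4\right) \left(-2\right) - 5\right) + 48 \left(C{\left(W{\left(-4 \right)} \right)} + 26\right) = \left(\left(-4\right) \left(-2\right) - 5\right) + 48 \left(- \frac{9}{2} + 26\right) = \left(8 - 5\right) + 48 \cdot \frac{43}{2} = 3 + 1032 = 1035$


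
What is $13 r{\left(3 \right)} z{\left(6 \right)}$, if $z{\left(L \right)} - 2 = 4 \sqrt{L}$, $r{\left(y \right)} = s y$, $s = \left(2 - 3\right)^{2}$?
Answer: $78 + 156 \sqrt{6} \approx 460.12$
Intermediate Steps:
$s = 1$ ($s = \left(-1\right)^{2} = 1$)
$r{\left(y \right)} = y$ ($r{\left(y \right)} = 1 y = y$)
$z{\left(L \right)} = 2 + 4 \sqrt{L}$
$13 r{\left(3 \right)} z{\left(6 \right)} = 13 \cdot 3 \left(2 + 4 \sqrt{6}\right) = 39 \left(2 + 4 \sqrt{6}\right) = 78 + 156 \sqrt{6}$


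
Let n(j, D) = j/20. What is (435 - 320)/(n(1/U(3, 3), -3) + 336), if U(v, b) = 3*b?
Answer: 20700/60481 ≈ 0.34226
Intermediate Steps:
n(j, D) = j/20 (n(j, D) = j*(1/20) = j/20)
(435 - 320)/(n(1/U(3, 3), -3) + 336) = (435 - 320)/(1/(20*((3*3))) + 336) = 115/((1/20)/9 + 336) = 115/((1/20)*(⅑) + 336) = 115/(1/180 + 336) = 115/(60481/180) = 115*(180/60481) = 20700/60481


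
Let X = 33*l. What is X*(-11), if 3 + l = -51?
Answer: 19602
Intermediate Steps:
l = -54 (l = -3 - 51 = -54)
X = -1782 (X = 33*(-54) = -1782)
X*(-11) = -1782*(-11) = 19602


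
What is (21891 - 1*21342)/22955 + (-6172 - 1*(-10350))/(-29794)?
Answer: -39774542/341960635 ≈ -0.11631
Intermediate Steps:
(21891 - 1*21342)/22955 + (-6172 - 1*(-10350))/(-29794) = (21891 - 21342)*(1/22955) + (-6172 + 10350)*(-1/29794) = 549*(1/22955) + 4178*(-1/29794) = 549/22955 - 2089/14897 = -39774542/341960635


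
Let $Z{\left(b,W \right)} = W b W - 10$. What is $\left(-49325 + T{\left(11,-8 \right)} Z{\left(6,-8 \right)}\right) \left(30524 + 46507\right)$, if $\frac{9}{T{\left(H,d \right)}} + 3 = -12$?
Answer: $- \frac{19084199157}{5} \approx -3.8168 \cdot 10^{9}$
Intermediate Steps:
$Z{\left(b,W \right)} = -10 + b W^{2}$ ($Z{\left(b,W \right)} = b W^{2} - 10 = -10 + b W^{2}$)
$T{\left(H,d \right)} = - \frac{3}{5}$ ($T{\left(H,d \right)} = \frac{9}{-3 - 12} = \frac{9}{-15} = 9 \left(- \frac{1}{15}\right) = - \frac{3}{5}$)
$\left(-49325 + T{\left(11,-8 \right)} Z{\left(6,-8 \right)}\right) \left(30524 + 46507\right) = \left(-49325 - \frac{3 \left(-10 + 6 \left(-8\right)^{2}\right)}{5}\right) \left(30524 + 46507\right) = \left(-49325 - \frac{3 \left(-10 + 6 \cdot 64\right)}{5}\right) 77031 = \left(-49325 - \frac{3 \left(-10 + 384\right)}{5}\right) 77031 = \left(-49325 - \frac{1122}{5}\right) 77031 = \left(- \frac{247747}{5}\right) 77031 = - \frac{19084199157}{5}$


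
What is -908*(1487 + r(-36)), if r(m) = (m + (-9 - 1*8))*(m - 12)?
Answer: -3660148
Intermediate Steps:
r(m) = (-17 + m)*(-12 + m) (r(m) = (m + (-9 - 8))*(-12 + m) = (m - 17)*(-12 + m) = (-17 + m)*(-12 + m))
-908*(1487 + r(-36)) = -908*(1487 + (204 + (-36)² - 29*(-36))) = -908*(1487 + (204 + 1296 + 1044)) = -908*(1487 + 2544) = -908*4031 = -3660148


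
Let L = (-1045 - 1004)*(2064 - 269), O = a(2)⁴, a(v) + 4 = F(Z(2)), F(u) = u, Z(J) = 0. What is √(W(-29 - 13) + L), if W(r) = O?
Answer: I*√3677699 ≈ 1917.7*I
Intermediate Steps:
a(v) = -4 (a(v) = -4 + 0 = -4)
O = 256 (O = (-4)⁴ = 256)
W(r) = 256
L = -3677955 (L = -2049*1795 = -3677955)
√(W(-29 - 13) + L) = √(256 - 3677955) = √(-3677699) = I*√3677699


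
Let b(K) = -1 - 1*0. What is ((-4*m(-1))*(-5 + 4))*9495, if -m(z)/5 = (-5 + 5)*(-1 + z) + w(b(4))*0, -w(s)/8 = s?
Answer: 0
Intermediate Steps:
b(K) = -1 (b(K) = -1 + 0 = -1)
w(s) = -8*s
m(z) = 0 (m(z) = -5*((-5 + 5)*(-1 + z) - 8*(-1)*0) = -5*(0*(-1 + z) + 8*0) = -5*(0 + 0) = -5*0 = 0)
((-4*m(-1))*(-5 + 4))*9495 = ((-4*0)*(-5 + 4))*9495 = (0*(-1))*9495 = 0*9495 = 0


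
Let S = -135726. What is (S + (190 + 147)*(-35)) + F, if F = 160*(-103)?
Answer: -164001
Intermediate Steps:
F = -16480
(S + (190 + 147)*(-35)) + F = (-135726 + (190 + 147)*(-35)) - 16480 = (-135726 + 337*(-35)) - 16480 = (-135726 - 11795) - 16480 = -147521 - 16480 = -164001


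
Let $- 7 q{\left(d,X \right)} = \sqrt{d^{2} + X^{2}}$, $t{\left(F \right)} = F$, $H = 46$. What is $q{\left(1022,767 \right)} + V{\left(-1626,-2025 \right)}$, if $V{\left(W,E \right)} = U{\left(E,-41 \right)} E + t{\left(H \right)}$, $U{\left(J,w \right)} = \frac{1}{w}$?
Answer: $\frac{3911}{41} - \frac{\sqrt{1632773}}{7} \approx -87.153$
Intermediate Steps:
$V{\left(W,E \right)} = 46 - \frac{E}{41}$ ($V{\left(W,E \right)} = \frac{E}{-41} + 46 = - \frac{E}{41} + 46 = 46 - \frac{E}{41}$)
$q{\left(d,X \right)} = - \frac{\sqrt{X^{2} + d^{2}}}{7}$ ($q{\left(d,X \right)} = - \frac{\sqrt{d^{2} + X^{2}}}{7} = - \frac{\sqrt{X^{2} + d^{2}}}{7}$)
$q{\left(1022,767 \right)} + V{\left(-1626,-2025 \right)} = - \frac{\sqrt{767^{2} + 1022^{2}}}{7} + \left(46 - - \frac{2025}{41}\right) = - \frac{\sqrt{588289 + 1044484}}{7} + \left(46 + \frac{2025}{41}\right) = - \frac{\sqrt{1632773}}{7} + \frac{3911}{41} = \frac{3911}{41} - \frac{\sqrt{1632773}}{7}$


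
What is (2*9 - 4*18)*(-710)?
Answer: 38340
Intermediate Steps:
(2*9 - 4*18)*(-710) = (18 - 72)*(-710) = -54*(-710) = 38340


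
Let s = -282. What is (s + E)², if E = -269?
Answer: 303601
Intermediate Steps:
(s + E)² = (-282 - 269)² = (-551)² = 303601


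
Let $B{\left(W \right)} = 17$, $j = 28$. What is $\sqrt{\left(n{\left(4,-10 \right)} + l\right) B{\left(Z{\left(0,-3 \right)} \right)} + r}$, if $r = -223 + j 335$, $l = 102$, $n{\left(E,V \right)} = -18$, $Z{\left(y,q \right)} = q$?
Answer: $\sqrt{10585} \approx 102.88$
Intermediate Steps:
$r = 9157$ ($r = -223 + 28 \cdot 335 = -223 + 9380 = 9157$)
$\sqrt{\left(n{\left(4,-10 \right)} + l\right) B{\left(Z{\left(0,-3 \right)} \right)} + r} = \sqrt{\left(-18 + 102\right) 17 + 9157} = \sqrt{84 \cdot 17 + 9157} = \sqrt{1428 + 9157} = \sqrt{10585}$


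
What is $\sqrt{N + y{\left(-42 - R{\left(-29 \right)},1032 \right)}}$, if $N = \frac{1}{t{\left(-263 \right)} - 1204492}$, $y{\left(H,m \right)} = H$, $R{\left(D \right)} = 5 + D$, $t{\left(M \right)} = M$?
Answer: $\frac{i \sqrt{26125824185205}}{1204755} \approx 4.2426 i$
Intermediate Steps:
$N = - \frac{1}{1204755}$ ($N = \frac{1}{-263 - 1204492} = \frac{1}{-1204755} = - \frac{1}{1204755} \approx -8.3004 \cdot 10^{-7}$)
$\sqrt{N + y{\left(-42 - R{\left(-29 \right)},1032 \right)}} = \sqrt{- \frac{1}{1204755} - 18} = \sqrt{- \frac{21685591}{1204755}} = \frac{i \sqrt{26125824185205}}{1204755}$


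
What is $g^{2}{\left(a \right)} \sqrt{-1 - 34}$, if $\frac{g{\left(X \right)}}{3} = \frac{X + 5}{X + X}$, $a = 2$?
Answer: $\frac{441 i \sqrt{35}}{16} \approx 163.06 i$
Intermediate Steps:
$g{\left(X \right)} = \frac{3 \left(5 + X\right)}{2 X}$ ($g{\left(X \right)} = 3 \frac{X + 5}{X + X} = 3 \frac{5 + X}{2 X} = \frac{3 \left(5 + X\right)}{2 X}$)
$g^{2}{\left(a \right)} \sqrt{-1 - 34} = \left(\frac{3 \left(5 + 2\right)}{2 \cdot 2}\right)^{2} \sqrt{-1 - 34} = \left(\frac{3}{2} \cdot \frac{1}{2} \cdot 7\right)^{2} \sqrt{-35} = \left(\frac{21}{4}\right)^{2} i \sqrt{35} = \frac{441 i \sqrt{35}}{16}$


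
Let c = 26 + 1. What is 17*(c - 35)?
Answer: -136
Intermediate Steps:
c = 27
17*(c - 35) = 17*(27 - 35) = 17*(-8) = -136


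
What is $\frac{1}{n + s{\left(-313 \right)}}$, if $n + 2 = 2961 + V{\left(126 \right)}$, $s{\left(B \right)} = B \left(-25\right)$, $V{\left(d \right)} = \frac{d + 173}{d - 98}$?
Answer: $\frac{28}{302251} \approx 9.2638 \cdot 10^{-5}$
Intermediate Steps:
$V{\left(d \right)} = \frac{173 + d}{-98 + d}$
$s{\left(B \right)} = - 25 B$
$n = \frac{83151}{28}$ ($n = -2 + \left(2961 + \frac{173 + 126}{-98 + 126}\right) = -2 + \left(2961 + \frac{1}{28} \cdot 299\right) = -2 + \left(2961 + \frac{299}{28}\right) = -2 + \frac{83207}{28} = \frac{83151}{28} \approx 2969.7$)
$\frac{1}{n + s{\left(-313 \right)}} = \frac{1}{\frac{83151}{28} - -7825} = \frac{1}{\frac{83151}{28} + 7825} = \frac{1}{\frac{302251}{28}} = \frac{28}{302251}$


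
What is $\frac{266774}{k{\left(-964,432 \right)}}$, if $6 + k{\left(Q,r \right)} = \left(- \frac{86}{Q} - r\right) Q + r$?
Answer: $\frac{133387}{208394} \approx 0.64007$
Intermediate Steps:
$k{\left(Q,r \right)} = -6 + r + Q \left(- r - \frac{86}{Q}\right)$ ($k{\left(Q,r \right)} = -6 + \left(\left(- \frac{86}{Q} - r\right) Q + r\right) = -6 + \left(\left(- r - \frac{86}{Q}\right) Q + r\right) = -6 + \left(Q \left(- r - \frac{86}{Q}\right) + r\right) = -6 + \left(r + Q \left(- r - \frac{86}{Q}\right)\right) = -6 + r + Q \left(- r - \frac{86}{Q}\right)$)
$\frac{266774}{k{\left(-964,432 \right)}} = \frac{266774}{-92 + 432 - \left(-964\right) 432} = \frac{266774}{-92 + 432 + 416448} = \frac{266774}{416788} = 266774 \cdot \frac{1}{416788} = \frac{133387}{208394}$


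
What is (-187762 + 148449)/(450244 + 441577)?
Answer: -39313/891821 ≈ -0.044082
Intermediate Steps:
(-187762 + 148449)/(450244 + 441577) = -39313/891821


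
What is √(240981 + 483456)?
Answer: 3*√80493 ≈ 851.14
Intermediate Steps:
√(240981 + 483456) = √724437 = 3*√80493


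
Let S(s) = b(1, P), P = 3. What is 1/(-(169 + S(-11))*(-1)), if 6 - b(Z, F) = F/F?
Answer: 1/174 ≈ 0.0057471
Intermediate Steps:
b(Z, F) = 5 (b(Z, F) = 6 - F/F = 6 - 1*1 = 6 - 1 = 5)
S(s) = 5
1/(-(169 + S(-11))*(-1)) = 1/(-(169 + 5)*(-1)) = 1/(-174*(-1)) = 1/(-1*(-174)) = 1/174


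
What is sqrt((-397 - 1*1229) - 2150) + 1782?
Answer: 1782 + 8*I*sqrt(59) ≈ 1782.0 + 61.449*I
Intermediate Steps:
sqrt((-397 - 1*1229) - 2150) + 1782 = sqrt((-397 - 1229) - 2150) + 1782 = sqrt(-1626 - 2150) + 1782 = sqrt(-3776) + 1782 = 8*I*sqrt(59) + 1782 = 1782 + 8*I*sqrt(59)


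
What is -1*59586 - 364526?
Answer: -424112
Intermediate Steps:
-1*59586 - 364526 = -59586 - 364526 = -424112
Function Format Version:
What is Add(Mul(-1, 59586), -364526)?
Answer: -424112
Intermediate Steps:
Add(Mul(-1, 59586), -364526) = Add(-59586, -364526) = -424112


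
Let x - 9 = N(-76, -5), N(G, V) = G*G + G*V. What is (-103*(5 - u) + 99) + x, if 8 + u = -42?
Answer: 599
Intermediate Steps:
u = -50 (u = -8 - 42 = -50)
N(G, V) = G² + G*V
x = 6165 (x = 9 - 76*(-76 - 5) = 9 - 76*(-81) = 9 + 6156 = 6165)
(-103*(5 - u) + 99) + x = (-103*(5 - 1*(-50)) + 99) + 6165 = (-103*(5 + 50) + 99) + 6165 = (-103*55 + 99) + 6165 = (-5665 + 99) + 6165 = -5566 + 6165 = 599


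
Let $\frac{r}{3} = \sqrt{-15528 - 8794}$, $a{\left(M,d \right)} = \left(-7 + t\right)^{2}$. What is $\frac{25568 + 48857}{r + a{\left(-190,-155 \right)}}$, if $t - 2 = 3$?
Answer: $\frac{148850}{109457} - \frac{223275 i \sqrt{24322}}{218914} \approx 1.3599 - 159.06 i$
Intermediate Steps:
$t = 5$ ($t = 2 + 3 = 5$)
$a{\left(M,d \right)} = 4$ ($a{\left(M,d \right)} = \left(-7 + 5\right)^{2} = \left(-2\right)^{2} = 4$)
$r = 3 i \sqrt{24322}$ ($r = 3 \sqrt{-15528 - 8794} = 3 \sqrt{-24322} = 3 i \sqrt{24322} \approx 467.87 i$)
$\frac{25568 + 48857}{r + a{\left(-190,-155 \right)}} = \frac{25568 + 48857}{3 i \sqrt{24322} + 4} = \frac{74425}{4 + 3 i \sqrt{24322}}$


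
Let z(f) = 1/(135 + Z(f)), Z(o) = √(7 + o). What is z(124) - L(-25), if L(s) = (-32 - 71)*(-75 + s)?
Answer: -186368065/18094 - √131/18094 ≈ -10300.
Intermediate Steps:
L(s) = 7725 - 103*s (L(s) = -103*(-75 + s) = 7725 - 103*s)
z(f) = 1/(135 + √(7 + f))
z(124) - L(-25) = 1/(135 + √(7 + 124)) - (7725 - 103*(-25)) = 1/(135 + √131) - (7725 + 2575) = 1/(135 + √131) - 1*10300 = 1/(135 + √131) - 10300 = -10300 + 1/(135 + √131)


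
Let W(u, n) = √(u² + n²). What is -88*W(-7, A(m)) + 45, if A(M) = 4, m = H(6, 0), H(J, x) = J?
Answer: 45 - 88*√65 ≈ -664.48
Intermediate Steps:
m = 6
W(u, n) = √(n² + u²)
-88*W(-7, A(m)) + 45 = -88*√(4² + (-7)²) + 45 = -88*√(16 + 49) + 45 = -88*√65 + 45 = 45 - 88*√65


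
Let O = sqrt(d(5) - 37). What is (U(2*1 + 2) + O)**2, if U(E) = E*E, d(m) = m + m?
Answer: 229 + 96*I*sqrt(3) ≈ 229.0 + 166.28*I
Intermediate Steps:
d(m) = 2*m
O = 3*I*sqrt(3) (O = sqrt(2*5 - 37) = sqrt(10 - 37) = sqrt(-27) = 3*I*sqrt(3) ≈ 5.1962*I)
U(E) = E**2
(U(2*1 + 2) + O)**2 = ((2*1 + 2)**2 + 3*I*sqrt(3))**2 = ((2 + 2)**2 + 3*I*sqrt(3))**2 = (4**2 + 3*I*sqrt(3))**2 = (16 + 3*I*sqrt(3))**2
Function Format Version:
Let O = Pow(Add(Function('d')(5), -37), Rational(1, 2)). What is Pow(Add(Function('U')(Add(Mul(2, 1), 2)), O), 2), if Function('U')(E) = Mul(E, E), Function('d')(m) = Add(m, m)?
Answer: Add(229, Mul(96, I, Pow(3, Rational(1, 2)))) ≈ Add(229.00, Mul(166.28, I))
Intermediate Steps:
Function('d')(m) = Mul(2, m)
O = Mul(3, I, Pow(3, Rational(1, 2))) (O = Pow(Add(Mul(2, 5), -37), Rational(1, 2)) = Pow(Add(10, -37), Rational(1, 2)) = Pow(-27, Rational(1, 2)) = Mul(3, I, Pow(3, Rational(1, 2))) ≈ Mul(5.1962, I))
Function('U')(E) = Pow(E, 2)
Pow(Add(Function('U')(Add(Mul(2, 1), 2)), O), 2) = Pow(Add(Pow(Add(Mul(2, 1), 2), 2), Mul(3, I, Pow(3, Rational(1, 2)))), 2) = Pow(Add(Pow(Add(2, 2), 2), Mul(3, I, Pow(3, Rational(1, 2)))), 2) = Pow(Add(Pow(4, 2), Mul(3, I, Pow(3, Rational(1, 2)))), 2) = Pow(Add(16, Mul(3, I, Pow(3, Rational(1, 2)))), 2)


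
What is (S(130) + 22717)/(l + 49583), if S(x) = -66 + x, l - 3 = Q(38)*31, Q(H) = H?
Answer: 22781/50764 ≈ 0.44876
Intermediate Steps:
l = 1181 (l = 3 + 38*31 = 3 + 1178 = 1181)
(S(130) + 22717)/(l + 49583) = ((-66 + 130) + 22717)/(1181 + 49583) = (64 + 22717)/50764 = 22781*(1/50764) = 22781/50764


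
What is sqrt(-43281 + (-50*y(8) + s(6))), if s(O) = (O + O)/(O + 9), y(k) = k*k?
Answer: I*sqrt(1162005)/5 ≈ 215.59*I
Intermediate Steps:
y(k) = k**2
s(O) = 2*O/(9 + O) (s(O) = (2*O)/(9 + O) = 2*O/(9 + O))
sqrt(-43281 + (-50*y(8) + s(6))) = sqrt(-43281 + (-50*8**2 + 2*6/(9 + 6))) = sqrt(-43281 + (-50*64 + 2*6/15)) = sqrt(-43281 + (-3200 + 2*6*(1/15))) = sqrt(-43281 + (-3200 + 4/5)) = sqrt(-43281 - 15996/5) = sqrt(-232401/5) = I*sqrt(1162005)/5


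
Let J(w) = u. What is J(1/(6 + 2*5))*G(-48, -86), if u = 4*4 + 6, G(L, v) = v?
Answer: -1892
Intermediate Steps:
u = 22 (u = 16 + 6 = 22)
J(w) = 22
J(1/(6 + 2*5))*G(-48, -86) = 22*(-86) = -1892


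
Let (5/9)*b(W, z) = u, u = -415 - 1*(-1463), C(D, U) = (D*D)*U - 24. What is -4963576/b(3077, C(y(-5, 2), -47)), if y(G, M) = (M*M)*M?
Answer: -3102235/1179 ≈ -2631.2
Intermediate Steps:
y(G, M) = M³ (y(G, M) = M²*M = M³)
C(D, U) = -24 + U*D² (C(D, U) = D²*U - 24 = U*D² - 24 = -24 + U*D²)
u = 1048 (u = -415 + 1463 = 1048)
b(W, z) = 9432/5 (b(W, z) = (9/5)*1048 = 9432/5)
-4963576/b(3077, C(y(-5, 2), -47)) = -4963576/9432/5 = -4963576*5/9432 = -3102235/1179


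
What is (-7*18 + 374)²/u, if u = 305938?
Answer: 30752/152969 ≈ 0.20103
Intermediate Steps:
(-7*18 + 374)²/u = (-7*18 + 374)²/305938 = (-126 + 374)²*(1/305938) = 248²*(1/305938) = 61504*(1/305938) = 30752/152969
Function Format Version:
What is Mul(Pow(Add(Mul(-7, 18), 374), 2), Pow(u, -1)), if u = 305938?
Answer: Rational(30752, 152969) ≈ 0.20103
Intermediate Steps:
Mul(Pow(Add(Mul(-7, 18), 374), 2), Pow(u, -1)) = Mul(Pow(Add(Mul(-7, 18), 374), 2), Pow(305938, -1)) = Mul(Pow(Add(-126, 374), 2), Rational(1, 305938)) = Mul(Pow(248, 2), Rational(1, 305938)) = Mul(61504, Rational(1, 305938)) = Rational(30752, 152969)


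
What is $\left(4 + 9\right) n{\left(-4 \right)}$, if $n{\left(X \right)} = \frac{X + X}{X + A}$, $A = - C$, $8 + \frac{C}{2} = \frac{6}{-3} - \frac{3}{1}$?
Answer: $- \frac{52}{11} \approx -4.7273$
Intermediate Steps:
$C = -26$ ($C = -16 + 2 \left(\frac{6}{-3} - \frac{3}{1}\right) = -16 + 2 \left(6 \left(- \frac{1}{3}\right) - 3\right) = -16 + 2 \left(-2 - 3\right) = -16 + 2 \left(-5\right) = -16 - 10 = -26$)
$A = 26$ ($A = \left(-1\right) \left(-26\right) = 26$)
$n{\left(X \right)} = \frac{2 X}{26 + X}$ ($n{\left(X \right)} = \frac{X + X}{X + 26} = \frac{2 X}{26 + X}$)
$\left(4 + 9\right) n{\left(-4 \right)} = \left(4 + 9\right) 2 \left(-4\right) \frac{1}{26 - 4} = 13 \cdot 2 \left(-4\right) \frac{1}{22} = 13 \left(- \frac{4}{11}\right) = - \frac{52}{11}$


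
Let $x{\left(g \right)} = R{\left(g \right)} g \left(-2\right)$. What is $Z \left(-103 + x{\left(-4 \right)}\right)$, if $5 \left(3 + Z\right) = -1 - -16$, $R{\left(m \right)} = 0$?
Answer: $0$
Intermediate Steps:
$x{\left(g \right)} = 0$ ($x{\left(g \right)} = 0 g \left(-2\right) = 0 \left(-2\right) = 0$)
$Z = 0$ ($Z = -3 + \frac{-1 - -16}{5} = -3 + \frac{-1 + 16}{5} = -3 + \frac{1}{5} \cdot 15 = -3 + 3 = 0$)
$Z \left(-103 + x{\left(-4 \right)}\right) = 0 \left(-103 + 0\right) = 0 \left(-103\right) = 0$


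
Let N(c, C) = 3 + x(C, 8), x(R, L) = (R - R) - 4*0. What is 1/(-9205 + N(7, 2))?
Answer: -1/9202 ≈ -0.00010867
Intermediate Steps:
x(R, L) = 0 (x(R, L) = 0 + 0 = 0)
N(c, C) = 3 (N(c, C) = 3 + 0 = 3)
1/(-9205 + N(7, 2)) = 1/(-9205 + 3) = 1/(-9202) = -1/9202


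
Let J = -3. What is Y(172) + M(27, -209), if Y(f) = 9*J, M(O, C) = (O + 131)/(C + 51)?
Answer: -28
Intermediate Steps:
M(O, C) = (131 + O)/(51 + C)
Y(f) = -27 (Y(f) = 9*(-3) = -27)
Y(172) + M(27, -209) = -27 + (131 + 27)/(51 - 209) = -27 + 158/(-158) = -27 - 1/158*158 = -27 - 1 = -28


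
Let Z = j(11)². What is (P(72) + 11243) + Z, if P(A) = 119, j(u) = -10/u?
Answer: 1374902/121 ≈ 11363.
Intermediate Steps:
Z = 100/121 (Z = (-10/11)² = 100/121 ≈ 0.82645)
(P(72) + 11243) + Z = (119 + 11243) + 100/121 = 11362 + 100/121 = 1374902/121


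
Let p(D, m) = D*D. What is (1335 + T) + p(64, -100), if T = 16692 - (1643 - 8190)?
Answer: 28670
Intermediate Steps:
p(D, m) = D²
T = 23239 (T = 16692 - 1*(-6547) = 16692 + 6547 = 23239)
(1335 + T) + p(64, -100) = (1335 + 23239) + 64² = 24574 + 4096 = 28670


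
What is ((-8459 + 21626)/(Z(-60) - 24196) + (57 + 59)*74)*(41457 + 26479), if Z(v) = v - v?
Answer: 3527327084248/6049 ≈ 5.8313e+8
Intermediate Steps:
Z(v) = 0
((-8459 + 21626)/(Z(-60) - 24196) + (57 + 59)*74)*(41457 + 26479) = ((-8459 + 21626)/(0 - 24196) + (57 + 59)*74)*(41457 + 26479) = (13167/(-24196) + 116*74)*67936 = (13167*(-1/24196) + 8584)*67936 = (-13167/24196 + 8584)*67936 = (207685297/24196)*67936 = 3527327084248/6049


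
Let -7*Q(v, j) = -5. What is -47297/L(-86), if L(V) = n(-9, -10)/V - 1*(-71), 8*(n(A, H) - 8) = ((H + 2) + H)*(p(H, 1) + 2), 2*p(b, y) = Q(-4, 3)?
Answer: -227782352/341785 ≈ -666.45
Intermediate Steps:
Q(v, j) = 5/7 (Q(v, j) = -⅐*(-5) = 5/7)
p(b, y) = 5/14 (p(b, y) = (½)*(5/7) = 5/14)
n(A, H) = 481/56 + 33*H/56 (n(A, H) = 8 + (((H + 2) + H)*(5/14 + 2))/8 = 8 + (((2 + H) + H)*(33/14))/8 = 8 + ((2 + 2*H)*(33/14))/8 = 8 + (33/7 + 33*H/7)/8 = 8 + (33/56 + 33*H/56) = 481/56 + 33*H/56)
L(V) = 71 + 151/(56*V) (L(V) = (481/56 + (33/56)*(-10))/V - 1*(-71) = (481/56 - 165/28)/V + 71 = 151/(56*V) + 71 = 71 + 151/(56*V))
-47297/L(-86) = -47297/(71 + (151/56)/(-86)) = -47297/(71 + (151/56)*(-1/86)) = -47297/(71 - 151/4816) = -47297/341785/4816 = -47297*4816/341785 = -227782352/341785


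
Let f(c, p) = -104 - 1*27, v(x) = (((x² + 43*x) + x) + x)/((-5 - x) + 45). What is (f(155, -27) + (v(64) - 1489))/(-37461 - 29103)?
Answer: 1433/49923 ≈ 0.028704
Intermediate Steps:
v(x) = (x² + 45*x)/(40 - x) (v(x) = ((x² + 44*x) + x)/(40 - x) = (x² + 45*x)/(40 - x))
f(c, p) = -131 (f(c, p) = -104 - 27 = -131)
(f(155, -27) + (v(64) - 1489))/(-37461 - 29103) = (-131 + (-1*64*(45 + 64)/(-40 + 64) - 1489))/(-37461 - 29103) = (-131 + (-1*64*109/24 - 1489))/(-66564) = (-131 + (-1*64*1/24*109 - 1489))*(-1/66564) = (-131 + (-872/3 - 1489))*(-1/66564) = (-131 - 5339/3)*(-1/66564) = -5732/3*(-1/66564) = 1433/49923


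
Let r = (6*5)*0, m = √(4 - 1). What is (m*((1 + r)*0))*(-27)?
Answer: 0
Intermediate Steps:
m = √3 ≈ 1.7320
r = 0 (r = 30*0 = 0)
(m*((1 + r)*0))*(-27) = (√3*((1 + 0)*0))*(-27) = (√3*(1*0))*(-27) = (√3*0)*(-27) = 0*(-27) = 0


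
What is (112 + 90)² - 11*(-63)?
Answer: 41497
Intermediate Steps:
(112 + 90)² - 11*(-63) = 202² - 1*(-693) = 40804 + 693 = 41497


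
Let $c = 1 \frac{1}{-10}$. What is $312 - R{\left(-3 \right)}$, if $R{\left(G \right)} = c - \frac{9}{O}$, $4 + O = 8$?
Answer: $\frac{6287}{20} \approx 314.35$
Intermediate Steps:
$c = - \frac{1}{10}$ ($c = 1 \left(- \frac{1}{10}\right) = - \frac{1}{10} \approx -0.1$)
$O = 4$ ($O = -4 + 8 = 4$)
$R{\left(G \right)} = - \frac{47}{20}$ ($R{\left(G \right)} = - \frac{1}{10} - \frac{9}{4} = - \frac{47}{20}$)
$312 - R{\left(-3 \right)} = 312 - - \frac{47}{20} = 312 + \frac{47}{20} = \frac{6287}{20}$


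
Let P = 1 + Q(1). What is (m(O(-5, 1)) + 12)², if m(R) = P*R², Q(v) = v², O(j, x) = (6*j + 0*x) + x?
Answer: 2869636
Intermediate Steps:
O(j, x) = x + 6*j (O(j, x) = (6*j + 0) + x = 6*j + x = x + 6*j)
P = 2 (P = 1 + 1² = 1 + 1 = 2)
m(R) = 2*R²
(m(O(-5, 1)) + 12)² = (2*(1 + 6*(-5))² + 12)² = (2*(1 - 30)² + 12)² = (2*(-29)² + 12)² = (2*841 + 12)² = (1682 + 12)² = 1694² = 2869636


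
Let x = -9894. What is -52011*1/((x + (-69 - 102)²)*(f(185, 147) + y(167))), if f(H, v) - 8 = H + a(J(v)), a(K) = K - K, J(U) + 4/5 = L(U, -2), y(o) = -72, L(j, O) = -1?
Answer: -17337/780329 ≈ -0.022218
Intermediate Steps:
J(U) = -9/5 (J(U) = -⅘ - 1 = -9/5)
a(K) = 0
f(H, v) = 8 + H (f(H, v) = 8 + (H + 0) = 8 + H)
-52011*1/((x + (-69 - 102)²)*(f(185, 147) + y(167))) = -52011*1/((-9894 + (-69 - 102)²)*((8 + 185) - 72)) = -52011*1/((-9894 + (-171)²)*(193 - 72)) = -52011*1/(121*(-9894 + 29241)) = -52011/(19347*121) = -52011/2340987 = -52011*1/2340987 = -17337/780329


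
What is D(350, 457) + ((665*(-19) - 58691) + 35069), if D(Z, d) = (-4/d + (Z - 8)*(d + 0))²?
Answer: 5101716473495123/208849 ≈ 2.4428e+10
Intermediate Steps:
D(Z, d) = (-4/d + d*(-8 + Z))² (D(Z, d) = (-4/d + (-8 + Z)*d)² = (-4/d + d*(-8 + Z))²)
D(350, 457) + ((665*(-19) - 58691) + 35069) = (4 + 8*457² - 1*350*457²)²/457² + ((665*(-19) - 58691) + 35069) = (4 + 8*208849 - 1*350*208849)²/208849 + ((-12635 - 58691) + 35069) = (4 + 1670792 - 73097150)²/208849 + (-71326 + 35069) = (1/208849)*(-71426354)² - 36257 = (1/208849)*5101724045733316 - 36257 = 5101724045733316/208849 - 36257 = 5101716473495123/208849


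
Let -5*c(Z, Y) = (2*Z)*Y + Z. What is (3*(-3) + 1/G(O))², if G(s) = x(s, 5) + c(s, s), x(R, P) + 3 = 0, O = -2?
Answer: 37636/441 ≈ 85.342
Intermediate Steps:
x(R, P) = -3 (x(R, P) = -3 + 0 = -3)
c(Z, Y) = -Z/5 - 2*Y*Z/5 (c(Z, Y) = -((2*Z)*Y + Z)/5 = -(2*Y*Z + Z)/5 = -(Z + 2*Y*Z)/5 = -Z/5 - 2*Y*Z/5)
G(s) = -3 - s*(1 + 2*s)/5
(3*(-3) + 1/G(O))² = (3*(-3) + 1/(-3 - ⅕*(-2)*(1 + 2*(-2))))² = (-9 + 1/(-3 - ⅕*(-2)*(1 - 4)))² = (-9 + 1/(-3 - ⅕*(-2)*(-3)))² = (-9 + 1/(-3 - 6/5))² = (-9 + 1/(-21/5))² = (-9 - 5/21)² = (-194/21)² = 37636/441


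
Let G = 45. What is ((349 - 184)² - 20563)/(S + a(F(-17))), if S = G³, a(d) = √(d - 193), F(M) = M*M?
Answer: 202358250/2767921843 - 26648*√6/8303765529 ≈ 0.073101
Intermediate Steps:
F(M) = M²
a(d) = √(-193 + d)
S = 91125 (S = 45³ = 91125)
((349 - 184)² - 20563)/(S + a(F(-17))) = ((349 - 184)² - 20563)/(91125 + √(-193 + (-17)²)) = (165² - 20563)/(91125 + √(-193 + 289)) = (27225 - 20563)/(91125 + √96) = 6662/(91125 + 4*√6)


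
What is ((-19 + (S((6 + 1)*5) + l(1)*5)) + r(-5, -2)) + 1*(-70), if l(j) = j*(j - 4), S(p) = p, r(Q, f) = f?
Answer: -71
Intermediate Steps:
l(j) = j*(-4 + j)
((-19 + (S((6 + 1)*5) + l(1)*5)) + r(-5, -2)) + 1*(-70) = ((-19 + ((6 + 1)*5 + (1*(-4 + 1))*5)) - 2) + 1*(-70) = ((-19 + (7*5 + (1*(-3))*5)) - 2) - 70 = ((-19 + (35 - 3*5)) - 2) - 70 = ((-19 + (35 - 15)) - 2) - 70 = ((-19 + 20) - 2) - 70 = (1 - 2) - 70 = -1 - 70 = -71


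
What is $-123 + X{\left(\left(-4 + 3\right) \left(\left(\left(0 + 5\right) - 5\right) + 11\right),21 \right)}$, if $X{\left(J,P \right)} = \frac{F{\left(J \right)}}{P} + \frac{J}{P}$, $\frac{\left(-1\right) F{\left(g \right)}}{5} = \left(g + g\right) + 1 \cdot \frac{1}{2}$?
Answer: $- \frac{4973}{42} \approx -118.4$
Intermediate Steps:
$F{\left(g \right)} = - \frac{5}{2} - 10 g$ ($F{\left(g \right)} = - 5 \left(\left(g + g\right) + 1 \cdot \frac{1}{2}\right) = - 5 \left(2 g + 1 \cdot \frac{1}{2}\right) = - 5 \left(2 g + \frac{1}{2}\right) = - 5 \left(\frac{1}{2} + 2 g\right) = - \frac{5}{2} - 10 g$)
$X{\left(J,P \right)} = \frac{J}{P} + \frac{- \frac{5}{2} - 10 J}{P}$ ($X{\left(J,P \right)} = \frac{- \frac{5}{2} - 10 J}{P} + \frac{J}{P} = \frac{J}{P} + \frac{- \frac{5}{2} - 10 J}{P}$)
$-123 + X{\left(\left(-4 + 3\right) \left(\left(\left(0 + 5\right) - 5\right) + 11\right),21 \right)} = -123 + \frac{-5 - 18 \left(-4 + 3\right) \left(\left(\left(0 + 5\right) - 5\right) + 11\right)}{2 \cdot 21} = -123 + \frac{1}{2} \cdot \frac{1}{21} \left(-5 - 18 \left(- (\left(5 - 5\right) + 11)\right)\right) = -123 + \frac{1}{2} \cdot \frac{1}{21} \left(-5 - 18 \left(- (0 + 11)\right)\right) = -123 + \frac{1}{2} \cdot \frac{1}{21} \left(-5 - 18 \left(\left(-1\right) 11\right)\right) = -123 + \frac{1}{2} \cdot \frac{1}{21} \left(-5 - -198\right) = -123 + \frac{1}{2} \cdot \frac{1}{21} \left(-5 + 198\right) = -123 + \frac{1}{2} \cdot \frac{1}{21} \cdot 193 = -123 + \frac{193}{42} = - \frac{4973}{42}$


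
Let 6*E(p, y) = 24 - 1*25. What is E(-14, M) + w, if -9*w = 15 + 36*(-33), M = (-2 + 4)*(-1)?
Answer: 781/6 ≈ 130.17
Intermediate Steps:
M = -2 (M = 2*(-1) = -2)
E(p, y) = -⅙ (E(p, y) = (24 - 1*25)/6 = (24 - 25)/6 = (⅙)*(-1) = -⅙)
w = 391/3 (w = -(15 + 36*(-33))/9 = -(15 - 1188)/9 = -⅑*(-1173) = 391/3 ≈ 130.33)
E(-14, M) + w = -⅙ + 391/3 = 781/6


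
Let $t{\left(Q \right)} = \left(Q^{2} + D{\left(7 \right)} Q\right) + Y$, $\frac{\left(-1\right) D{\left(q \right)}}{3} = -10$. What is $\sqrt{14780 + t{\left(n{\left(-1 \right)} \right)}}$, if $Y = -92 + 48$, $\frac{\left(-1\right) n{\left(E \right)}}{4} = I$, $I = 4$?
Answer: $4 \sqrt{907} \approx 120.47$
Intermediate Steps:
$n{\left(E \right)} = -16$ ($n{\left(E \right)} = \left(-4\right) 4 = -16$)
$D{\left(q \right)} = 30$ ($D{\left(q \right)} = \left(-3\right) \left(-10\right) = 30$)
$Y = -44$
$t{\left(Q \right)} = -44 + Q^{2} + 30 Q$ ($t{\left(Q \right)} = \left(Q^{2} + 30 Q\right) - 44 = -44 + Q^{2} + 30 Q$)
$\sqrt{14780 + t{\left(n{\left(-1 \right)} \right)}} = \sqrt{14780 + \left(-44 + \left(-16\right)^{2} + 30 \left(-16\right)\right)} = \sqrt{14780 - 268} = \sqrt{14512} = 4 \sqrt{907}$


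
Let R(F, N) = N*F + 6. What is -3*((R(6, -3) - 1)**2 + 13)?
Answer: -546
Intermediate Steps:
R(F, N) = 6 + F*N (R(F, N) = F*N + 6 = 6 + F*N)
-3*((R(6, -3) - 1)**2 + 13) = -3*(((6 + 6*(-3)) - 1)**2 + 13) = -3*(((6 - 18) - 1)**2 + 13) = -3*((-12 - 1)**2 + 13) = -3*((-13)**2 + 13) = -3*(169 + 13) = -3*182 = -546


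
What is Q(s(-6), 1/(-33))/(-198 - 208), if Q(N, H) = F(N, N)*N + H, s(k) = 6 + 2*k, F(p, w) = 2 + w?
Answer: -113/1914 ≈ -0.059039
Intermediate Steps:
Q(N, H) = H + N*(2 + N) (Q(N, H) = (2 + N)*N + H = N*(2 + N) + H = H + N*(2 + N))
Q(s(-6), 1/(-33))/(-198 - 208) = (1/(-33) + (6 + 2*(-6))*(2 + (6 + 2*(-6))))/(-198 - 208) = (-1/33 + (6 - 12)*(2 + (6 - 12)))/(-406) = (-1/33 - 6*(2 - 6))*(-1/406) = (-1/33 - 6*(-4))*(-1/406) = (-1/33 + 24)*(-1/406) = (791/33)*(-1/406) = -113/1914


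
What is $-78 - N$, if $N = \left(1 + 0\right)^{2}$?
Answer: $-79$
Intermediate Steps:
$N = 1$ ($N = 1^{2} = 1$)
$-78 - N = -78 - 1 = -79$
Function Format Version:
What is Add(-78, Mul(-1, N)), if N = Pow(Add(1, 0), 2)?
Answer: -79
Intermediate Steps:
N = 1 (N = Pow(1, 2) = 1)
Add(-78, Mul(-1, N)) = Add(-78, Mul(-1, 1)) = Add(-78, -1) = -79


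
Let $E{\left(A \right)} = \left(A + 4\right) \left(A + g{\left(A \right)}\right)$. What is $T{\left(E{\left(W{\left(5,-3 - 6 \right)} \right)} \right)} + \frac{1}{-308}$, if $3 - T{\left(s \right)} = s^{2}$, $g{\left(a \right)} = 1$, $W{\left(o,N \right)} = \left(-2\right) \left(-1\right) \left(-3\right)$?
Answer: $- \frac{29877}{308} \approx -97.003$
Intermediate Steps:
$W{\left(o,N \right)} = -6$ ($W{\left(o,N \right)} = 2 \left(-3\right) = -6$)
$E{\left(A \right)} = \left(1 + A\right) \left(4 + A\right)$ ($E{\left(A \right)} = \left(A + 4\right) \left(A + 1\right) = \left(4 + A\right) \left(1 + A\right) = \left(1 + A\right) \left(4 + A\right)$)
$T{\left(s \right)} = 3 - s^{2}$
$T{\left(E{\left(W{\left(5,-3 - 6 \right)} \right)} \right)} + \frac{1}{-308} = \left(3 - \left(4 + \left(-6\right)^{2} + 5 \left(-6\right)\right)^{2}\right) + \frac{1}{-308} = \left(3 - \left(4 + 36 - 30\right)^{2}\right) - \frac{1}{308} = \left(3 - 10^{2}\right) - \frac{1}{308} = \left(3 - 100\right) - \frac{1}{308} = -97 - \frac{1}{308} = - \frac{29877}{308}$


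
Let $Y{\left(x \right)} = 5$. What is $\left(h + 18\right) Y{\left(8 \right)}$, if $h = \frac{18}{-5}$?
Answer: $72$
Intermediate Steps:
$h = - \frac{18}{5}$ ($h = 18 \left(- \frac{1}{5}\right) = - \frac{18}{5} \approx -3.6$)
$\left(h + 18\right) Y{\left(8 \right)} = \left(- \frac{18}{5} + 18\right) 5 = \frac{72}{5} \cdot 5 = 72$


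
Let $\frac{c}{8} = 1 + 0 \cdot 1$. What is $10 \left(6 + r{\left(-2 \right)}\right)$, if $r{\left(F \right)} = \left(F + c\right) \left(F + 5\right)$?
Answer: $240$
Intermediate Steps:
$c = 8$ ($c = 8 \left(1 + 0 \cdot 1\right) = 8 \left(1 + 0\right) = 8 \cdot 1 = 8$)
$r{\left(F \right)} = \left(5 + F\right) \left(8 + F\right)$ ($r{\left(F \right)} = \left(F + 8\right) \left(F + 5\right) = \left(8 + F\right) \left(5 + F\right) = \left(5 + F\right) \left(8 + F\right)$)
$10 \left(6 + r{\left(-2 \right)}\right) = 10 \left(6 + \left(40 + \left(-2\right)^{2} + 13 \left(-2\right)\right)\right) = 10 \left(6 + \left(40 + 4 - 26\right)\right) = 10 \left(6 + 18\right) = 10 \cdot 24 = 240$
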